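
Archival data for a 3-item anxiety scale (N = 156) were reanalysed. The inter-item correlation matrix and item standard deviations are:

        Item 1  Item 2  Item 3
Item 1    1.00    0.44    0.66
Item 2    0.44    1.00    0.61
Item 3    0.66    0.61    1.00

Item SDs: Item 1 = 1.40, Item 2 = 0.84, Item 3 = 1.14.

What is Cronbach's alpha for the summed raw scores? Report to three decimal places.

Σσ²ᵢ = 1.40² + 0.84² + 1.14² = 3.9652
Covariances σ_ij = r_ij · s_i · s_j:
  σ(Item 1,Item 2) = 0.44 × 1.40 × 0.84 = 0.5174
  σ(Item 1,Item 3) = 0.66 × 1.40 × 1.14 = 1.0534
  σ(Item 2,Item 3) = 0.61 × 0.84 × 1.14 = 0.5841
σ²_T = Σσ²ᵢ + 2·Σσ_ij = 3.9652 + 2 × 2.1549 = 8.2750
α = (3/2)·(1 − 3.9652/8.2750) = 0.781

Cronbach's alpha = 0.781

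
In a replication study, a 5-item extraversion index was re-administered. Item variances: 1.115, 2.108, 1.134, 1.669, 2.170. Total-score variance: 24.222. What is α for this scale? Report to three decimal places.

Σσᵢ² = 1.115 + 2.108 + 1.134 + 1.669 + 2.170 = 8.196
α = (k/(k−1))·(1 − Σσᵢ²/σ²_total) = (5/4)·(1 − 8.196/24.222) = 0.827

α = 0.827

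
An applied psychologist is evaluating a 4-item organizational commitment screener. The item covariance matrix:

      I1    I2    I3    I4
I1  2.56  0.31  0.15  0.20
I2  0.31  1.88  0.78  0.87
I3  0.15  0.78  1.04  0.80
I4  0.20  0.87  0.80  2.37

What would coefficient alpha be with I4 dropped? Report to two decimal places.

coefficient alpha = 0.47

Remaining items: I1, I2, I3 (k = 3).
Σσ²ᵢ = 2.56 + 1.88 + 1.04 = 5.48
total variance = 5.48 + 2 × 1.24 = 7.96
α (item deleted) = (3/2)·(1 − 5.48/7.96) = 0.47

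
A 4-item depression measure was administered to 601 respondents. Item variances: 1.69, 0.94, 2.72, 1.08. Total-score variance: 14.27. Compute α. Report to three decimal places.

α = 0.733

ΣVar(i) = 1.69 + 0.94 + 2.72 + 1.08 = 6.43
α = (k/(k−1))·(1 − ΣVar(i)/total variance) = (4/3)·(1 − 6.43/14.27) = 0.733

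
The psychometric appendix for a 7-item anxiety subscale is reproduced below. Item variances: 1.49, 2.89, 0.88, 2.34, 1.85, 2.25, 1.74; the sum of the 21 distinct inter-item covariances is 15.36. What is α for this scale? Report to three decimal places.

ΣVar(i) = 1.49 + 2.89 + 0.88 + 2.34 + 1.85 + 2.25 + 1.74 = 13.44
Sum of distinct covariances = 15.36
Var(T) = ΣVar(i) + 2·Σcov = 13.44 + 2 × 15.36 = 44.16
α = (7/6)·(1 − 13.44/44.16) = 0.812

α = 0.812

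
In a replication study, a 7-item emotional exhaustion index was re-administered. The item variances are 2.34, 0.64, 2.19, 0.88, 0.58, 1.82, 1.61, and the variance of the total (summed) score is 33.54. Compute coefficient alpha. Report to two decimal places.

coefficient alpha = 0.82

Σσᵢ² = 2.34 + 0.64 + 2.19 + 0.88 + 0.58 + 1.82 + 1.61 = 10.06
α = (k/(k−1))·(1 − Σσᵢ²/Var(T)) = (7/6)·(1 − 10.06/33.54) = 0.82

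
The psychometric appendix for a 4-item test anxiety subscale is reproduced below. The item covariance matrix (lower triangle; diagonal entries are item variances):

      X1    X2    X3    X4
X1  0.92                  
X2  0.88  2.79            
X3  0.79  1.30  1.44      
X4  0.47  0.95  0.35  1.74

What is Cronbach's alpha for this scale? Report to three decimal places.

sum of item variances = 0.92 + 2.79 + 1.44 + 1.74 = 6.89
Sum of the distinct covariances = 4.74
Var(T) = 6.89 + 2 × 4.74 = 16.37
α = (k/(k−1))·(1 − sum of item variances/Var(T)) = (4/3)·(1 − 6.89/16.37) = 0.772

Cronbach's alpha = 0.772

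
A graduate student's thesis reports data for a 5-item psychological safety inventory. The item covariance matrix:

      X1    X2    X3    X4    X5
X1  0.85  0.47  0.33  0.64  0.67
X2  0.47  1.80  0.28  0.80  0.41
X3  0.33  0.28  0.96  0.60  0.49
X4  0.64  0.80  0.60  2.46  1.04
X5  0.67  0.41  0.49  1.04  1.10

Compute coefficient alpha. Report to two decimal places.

coefficient alpha = 0.77

Σσᵢ² = 0.85 + 1.80 + 0.96 + 2.46 + 1.10 = 7.17
Sum of off-diagonal covariances = 5.73
total variance = 7.17 + 2 × 5.73 = 18.63
α = (k/(k−1))·(1 − Σσᵢ²/total variance) = (5/4)·(1 − 7.17/18.63) = 0.77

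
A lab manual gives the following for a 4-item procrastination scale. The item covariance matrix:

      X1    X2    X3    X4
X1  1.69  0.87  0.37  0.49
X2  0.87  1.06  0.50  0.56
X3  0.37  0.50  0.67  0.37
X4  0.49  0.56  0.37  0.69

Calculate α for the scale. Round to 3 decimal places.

sum of item variances = 1.69 + 1.06 + 0.67 + 0.69 = 4.11
Σ_{i<j} σ_ij = 3.16
σ²_T = 4.11 + 2 × 3.16 = 10.43
α = (k/(k−1))·(1 − sum of item variances/σ²_T) = (4/3)·(1 − 4.11/10.43) = 0.808

α = 0.808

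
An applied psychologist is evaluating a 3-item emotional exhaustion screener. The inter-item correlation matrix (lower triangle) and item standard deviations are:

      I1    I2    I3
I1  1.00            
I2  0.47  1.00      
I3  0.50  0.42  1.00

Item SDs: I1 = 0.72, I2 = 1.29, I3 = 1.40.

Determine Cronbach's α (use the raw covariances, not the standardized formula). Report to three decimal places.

Σσ²ᵢ = 0.72² + 1.29² + 1.40² = 4.1425
Covariances σ_ij = r_ij · s_i · s_j:
  σ(I1,I2) = 0.47 × 0.72 × 1.29 = 0.4365
  σ(I1,I3) = 0.50 × 0.72 × 1.40 = 0.5040
  σ(I2,I3) = 0.42 × 1.29 × 1.40 = 0.7585
σ²_T = Σσ²ᵢ + 2·Σσ_ij = 4.1425 + 2 × 1.6990 = 7.5405
α = (3/2)·(1 − 4.1425/7.5405) = 0.676

α = 0.676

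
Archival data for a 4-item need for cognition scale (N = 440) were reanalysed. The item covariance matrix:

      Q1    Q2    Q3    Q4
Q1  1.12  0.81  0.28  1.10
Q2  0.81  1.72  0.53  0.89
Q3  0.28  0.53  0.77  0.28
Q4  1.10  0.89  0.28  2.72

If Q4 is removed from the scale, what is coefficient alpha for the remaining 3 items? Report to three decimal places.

Remaining items: Q1, Q2, Q3 (k = 3).
Σσᵢ² = 1.12 + 1.72 + 0.77 = 3.61
σ²_total = 3.61 + 2 × 1.62 = 6.85
α (item deleted) = (3/2)·(1 − 3.61/6.85) = 0.709

α = 0.709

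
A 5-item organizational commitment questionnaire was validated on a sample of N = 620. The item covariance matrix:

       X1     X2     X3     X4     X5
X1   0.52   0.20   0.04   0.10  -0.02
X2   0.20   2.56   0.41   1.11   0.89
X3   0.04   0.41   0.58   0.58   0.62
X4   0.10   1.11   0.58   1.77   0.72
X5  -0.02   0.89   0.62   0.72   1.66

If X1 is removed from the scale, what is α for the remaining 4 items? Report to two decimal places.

Remaining items: X2, X3, X4, X5 (k = 4).
Σσᵢ² = 2.56 + 0.58 + 1.77 + 1.66 = 6.57
σ²_total = 6.57 + 2 × 4.33 = 15.23
α (item deleted) = (4/3)·(1 − 6.57/15.23) = 0.76

α = 0.76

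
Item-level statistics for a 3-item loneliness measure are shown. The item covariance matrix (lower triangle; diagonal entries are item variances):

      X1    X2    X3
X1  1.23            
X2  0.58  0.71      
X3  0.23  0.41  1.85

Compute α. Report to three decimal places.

α = 0.587

ΣVar(i) = 1.23 + 0.71 + 1.85 = 3.79
Sum of off-diagonal covariances = 1.22
σ²_total = 3.79 + 2 × 1.22 = 6.23
α = (k/(k−1))·(1 − ΣVar(i)/σ²_total) = (3/2)·(1 − 3.79/6.23) = 0.587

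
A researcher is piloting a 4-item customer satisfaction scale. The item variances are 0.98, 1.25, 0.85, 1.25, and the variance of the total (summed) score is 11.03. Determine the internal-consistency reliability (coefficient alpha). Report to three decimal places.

α = 0.810

Σσ²ᵢ = 0.98 + 1.25 + 0.85 + 1.25 = 4.33
α = (k/(k−1))·(1 − Σσ²ᵢ/σ²_T) = (4/3)·(1 − 4.33/11.03) = 0.810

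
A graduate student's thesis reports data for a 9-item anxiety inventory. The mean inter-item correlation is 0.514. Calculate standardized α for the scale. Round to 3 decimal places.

Standardized α = k·r̄ / (1 + (k−1)·r̄) = 9 × 0.514 / (1 + 8 × 0.514)
  = 4.6260 / 5.1120 = 0.905

standardized α = 0.905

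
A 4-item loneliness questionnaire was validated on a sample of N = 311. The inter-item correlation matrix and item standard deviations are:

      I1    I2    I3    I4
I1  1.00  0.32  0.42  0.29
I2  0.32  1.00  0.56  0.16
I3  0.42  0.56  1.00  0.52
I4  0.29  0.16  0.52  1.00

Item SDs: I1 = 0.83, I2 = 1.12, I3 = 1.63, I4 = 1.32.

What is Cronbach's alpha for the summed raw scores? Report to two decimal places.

α = 0.71

Σσ²ᵢ = 0.83² + 1.12² + 1.63² + 1.32² = 6.3426
Covariances σ_ij = r_ij · s_i · s_j:
  σ(I1,I2) = 0.32 × 0.83 × 1.12 = 0.2975
  σ(I1,I3) = 0.42 × 0.83 × 1.63 = 0.5682
  σ(I1,I4) = 0.29 × 0.83 × 1.32 = 0.3177
  σ(I2,I3) = 0.56 × 1.12 × 1.63 = 1.0223
  σ(I2,I4) = 0.16 × 1.12 × 1.32 = 0.2365
  σ(I3,I4) = 0.52 × 1.63 × 1.32 = 1.1188
σ²_T = Σσ²ᵢ + 2·Σσ_ij = 6.3426 + 2 × 3.5610 = 13.4646
α = (4/3)·(1 − 6.3426/13.4646) = 0.71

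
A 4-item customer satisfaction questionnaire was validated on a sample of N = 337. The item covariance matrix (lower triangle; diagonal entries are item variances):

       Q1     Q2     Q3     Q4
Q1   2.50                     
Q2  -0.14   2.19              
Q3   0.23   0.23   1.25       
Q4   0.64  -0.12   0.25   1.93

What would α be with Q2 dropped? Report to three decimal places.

Remaining items: Q1, Q3, Q4 (k = 3).
sum of item variances = 2.50 + 1.25 + 1.93 = 5.68
total variance = 5.68 + 2 × 1.12 = 7.92
α (item deleted) = (3/2)·(1 − 5.68/7.92) = 0.424

α = 0.424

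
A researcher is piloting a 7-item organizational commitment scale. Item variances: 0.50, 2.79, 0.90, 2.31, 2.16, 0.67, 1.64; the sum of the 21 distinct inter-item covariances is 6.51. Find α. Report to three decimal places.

α = 0.633

sum of item variances = 0.50 + 2.79 + 0.90 + 2.31 + 2.16 + 0.67 + 1.64 = 10.97
Sum of distinct covariances = 6.51
σ²_total = sum of item variances + 2·Σcov = 10.97 + 2 × 6.51 = 23.99
α = (7/6)·(1 − 10.97/23.99) = 0.633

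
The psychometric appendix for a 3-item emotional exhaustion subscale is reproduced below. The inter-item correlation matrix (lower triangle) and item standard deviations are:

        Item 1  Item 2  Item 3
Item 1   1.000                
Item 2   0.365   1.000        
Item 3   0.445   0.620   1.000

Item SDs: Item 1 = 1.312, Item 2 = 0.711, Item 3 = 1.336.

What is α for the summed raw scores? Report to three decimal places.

Σσ²ᵢ = 1.312² + 0.711² + 1.336² = 4.0118
Covariances σ_ij = r_ij · s_i · s_j:
  σ(Item 1,Item 2) = 0.365 × 1.312 × 0.711 = 0.3405
  σ(Item 1,Item 3) = 0.445 × 1.312 × 1.336 = 0.7800
  σ(Item 2,Item 3) = 0.620 × 0.711 × 1.336 = 0.5889
σ²_T = Σσ²ᵢ + 2·Σσ_ij = 4.0118 + 2 × 1.7094 = 7.4306
α = (3/2)·(1 − 4.0118/7.4306) = 0.690

α = 0.690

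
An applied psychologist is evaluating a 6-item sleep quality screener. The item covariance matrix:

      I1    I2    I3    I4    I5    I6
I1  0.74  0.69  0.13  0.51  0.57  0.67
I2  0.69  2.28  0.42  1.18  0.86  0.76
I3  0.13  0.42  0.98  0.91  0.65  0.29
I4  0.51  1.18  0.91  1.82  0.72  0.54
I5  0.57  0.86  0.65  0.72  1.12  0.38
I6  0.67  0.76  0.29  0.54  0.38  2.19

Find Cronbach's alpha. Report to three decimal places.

Cronbach's alpha = 0.804

sum of item variances = 0.74 + 2.28 + 0.98 + 1.82 + 1.12 + 2.19 = 9.13
Sum of the distinct covariances = 9.28
σ²_T = 9.13 + 2 × 9.28 = 27.69
α = (k/(k−1))·(1 − sum of item variances/σ²_T) = (6/5)·(1 − 9.13/27.69) = 0.804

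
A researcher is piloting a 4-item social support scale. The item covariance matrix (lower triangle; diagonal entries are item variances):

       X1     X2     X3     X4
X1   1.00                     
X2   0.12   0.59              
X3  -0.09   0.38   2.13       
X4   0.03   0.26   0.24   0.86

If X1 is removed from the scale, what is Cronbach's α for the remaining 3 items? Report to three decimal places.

α = 0.494

Remaining items: X2, X3, X4 (k = 3).
sum of item variances = 0.59 + 2.13 + 0.86 = 3.58
Var(T) = 3.58 + 2 × 0.88 = 5.34
α (item deleted) = (3/2)·(1 − 3.58/5.34) = 0.494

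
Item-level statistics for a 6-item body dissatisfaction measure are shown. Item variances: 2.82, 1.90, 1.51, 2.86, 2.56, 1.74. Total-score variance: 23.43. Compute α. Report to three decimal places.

α = 0.514

Σσ²ᵢ = 2.82 + 1.90 + 1.51 + 2.86 + 2.56 + 1.74 = 13.39
α = (k/(k−1))·(1 − Σσ²ᵢ/total variance) = (6/5)·(1 − 13.39/23.43) = 0.514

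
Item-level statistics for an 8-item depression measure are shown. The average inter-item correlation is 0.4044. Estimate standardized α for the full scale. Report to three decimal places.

Standardized α = k·r̄ / (1 + (k−1)·r̄) = 8 × 0.4044 / (1 + 7 × 0.4044)
  = 3.2352 / 3.8308 = 0.845

α = 0.845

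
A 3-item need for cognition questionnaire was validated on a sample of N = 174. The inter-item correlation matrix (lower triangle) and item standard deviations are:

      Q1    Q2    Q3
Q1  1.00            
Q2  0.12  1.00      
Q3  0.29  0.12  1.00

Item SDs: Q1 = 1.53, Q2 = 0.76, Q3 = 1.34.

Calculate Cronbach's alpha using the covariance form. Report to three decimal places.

α = 0.400

Σσ²ᵢ = 1.53² + 0.76² + 1.34² = 4.7141
Covariances σ_ij = r_ij · s_i · s_j:
  σ(Q1,Q2) = 0.12 × 1.53 × 0.76 = 0.1395
  σ(Q1,Q3) = 0.29 × 1.53 × 1.34 = 0.5946
  σ(Q2,Q3) = 0.12 × 0.76 × 1.34 = 0.1222
σ²_T = Σσ²ᵢ + 2·Σσ_ij = 4.7141 + 2 × 0.8563 = 6.4267
α = (3/2)·(1 − 4.7141/6.4267) = 0.400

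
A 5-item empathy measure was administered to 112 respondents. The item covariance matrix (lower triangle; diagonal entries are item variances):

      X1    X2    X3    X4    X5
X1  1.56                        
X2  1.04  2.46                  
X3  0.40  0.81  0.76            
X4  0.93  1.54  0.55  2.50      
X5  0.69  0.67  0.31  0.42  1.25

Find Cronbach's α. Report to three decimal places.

α = 0.791

sum of item variances = 1.56 + 2.46 + 0.76 + 2.50 + 1.25 = 8.53
Sum of off-diagonal covariances = 7.36
σ²_T = 8.53 + 2 × 7.36 = 23.25
α = (k/(k−1))·(1 − sum of item variances/σ²_T) = (5/4)·(1 − 8.53/23.25) = 0.791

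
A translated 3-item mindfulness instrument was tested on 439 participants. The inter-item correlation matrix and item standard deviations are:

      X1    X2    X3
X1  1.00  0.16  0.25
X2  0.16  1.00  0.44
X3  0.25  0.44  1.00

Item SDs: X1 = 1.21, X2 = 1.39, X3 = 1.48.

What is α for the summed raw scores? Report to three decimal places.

Σσ²ᵢ = 1.21² + 1.39² + 1.48² = 5.5866
Covariances σ_ij = r_ij · s_i · s_j:
  σ(X1,X2) = 0.16 × 1.21 × 1.39 = 0.2691
  σ(X1,X3) = 0.25 × 1.21 × 1.48 = 0.4477
  σ(X2,X3) = 0.44 × 1.39 × 1.48 = 0.9052
σ²_T = Σσ²ᵢ + 2·Σσ_ij = 5.5866 + 2 × 1.6220 = 8.8306
α = (3/2)·(1 − 5.5866/8.8306) = 0.551

α = 0.551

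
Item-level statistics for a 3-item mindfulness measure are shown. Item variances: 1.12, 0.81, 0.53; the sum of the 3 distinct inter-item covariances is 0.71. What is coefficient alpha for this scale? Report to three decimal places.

sum of item variances = 1.12 + 0.81 + 0.53 = 2.46
Sum of distinct covariances = 0.71
σ²_T = sum of item variances + 2·Σcov = 2.46 + 2 × 0.71 = 3.88
α = (3/2)·(1 − 2.46/3.88) = 0.549

α = 0.549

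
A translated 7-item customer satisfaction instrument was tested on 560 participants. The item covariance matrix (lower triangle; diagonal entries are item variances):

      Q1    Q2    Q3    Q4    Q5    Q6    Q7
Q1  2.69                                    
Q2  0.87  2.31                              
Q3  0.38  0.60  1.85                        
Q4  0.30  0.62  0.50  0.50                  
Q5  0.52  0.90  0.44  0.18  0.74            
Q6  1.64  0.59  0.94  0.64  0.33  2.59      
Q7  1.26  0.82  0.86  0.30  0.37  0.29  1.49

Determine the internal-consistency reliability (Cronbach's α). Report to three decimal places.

Σσᵢ² = 2.69 + 2.31 + 1.85 + 0.50 + 0.74 + 2.59 + 1.49 = 12.17
Sum of off-diagonal covariances = 13.35
Var(T) = 12.17 + 2 × 13.35 = 38.87
α = (k/(k−1))·(1 − Σσᵢ²/Var(T)) = (7/6)·(1 − 12.17/38.87) = 0.801

Cronbach's α = 0.801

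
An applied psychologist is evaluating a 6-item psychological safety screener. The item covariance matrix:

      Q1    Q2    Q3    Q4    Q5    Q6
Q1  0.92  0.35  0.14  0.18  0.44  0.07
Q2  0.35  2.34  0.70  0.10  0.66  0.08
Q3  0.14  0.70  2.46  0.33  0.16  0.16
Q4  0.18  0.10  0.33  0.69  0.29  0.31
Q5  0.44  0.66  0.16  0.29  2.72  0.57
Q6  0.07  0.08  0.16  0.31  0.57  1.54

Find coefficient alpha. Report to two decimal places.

Σσ²ᵢ = 0.92 + 2.34 + 2.46 + 0.69 + 2.72 + 1.54 = 10.67
Sum of off-diagonal covariances = 4.54
total variance = 10.67 + 2 × 4.54 = 19.75
α = (k/(k−1))·(1 − Σσ²ᵢ/total variance) = (6/5)·(1 − 10.67/19.75) = 0.55

α = 0.55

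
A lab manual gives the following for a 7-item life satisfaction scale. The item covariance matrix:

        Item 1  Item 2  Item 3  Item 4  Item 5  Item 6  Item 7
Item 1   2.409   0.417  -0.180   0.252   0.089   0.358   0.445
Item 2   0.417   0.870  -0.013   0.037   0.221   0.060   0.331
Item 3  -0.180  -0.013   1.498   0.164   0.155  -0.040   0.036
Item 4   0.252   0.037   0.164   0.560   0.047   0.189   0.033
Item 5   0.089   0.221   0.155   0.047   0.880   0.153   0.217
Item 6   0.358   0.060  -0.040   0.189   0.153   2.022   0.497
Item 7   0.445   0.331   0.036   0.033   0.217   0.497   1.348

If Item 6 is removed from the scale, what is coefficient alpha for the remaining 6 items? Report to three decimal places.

coefficient alpha = 0.448

Remaining items: Item 1, Item 2, Item 3, Item 4, Item 5, Item 7 (k = 6).
ΣVar(i) = 2.409 + 0.870 + 1.498 + 0.560 + 0.880 + 1.348 = 7.565
σ²_T = 7.565 + 2 × 2.251 = 12.067
α (item deleted) = (6/5)·(1 − 7.565/12.067) = 0.448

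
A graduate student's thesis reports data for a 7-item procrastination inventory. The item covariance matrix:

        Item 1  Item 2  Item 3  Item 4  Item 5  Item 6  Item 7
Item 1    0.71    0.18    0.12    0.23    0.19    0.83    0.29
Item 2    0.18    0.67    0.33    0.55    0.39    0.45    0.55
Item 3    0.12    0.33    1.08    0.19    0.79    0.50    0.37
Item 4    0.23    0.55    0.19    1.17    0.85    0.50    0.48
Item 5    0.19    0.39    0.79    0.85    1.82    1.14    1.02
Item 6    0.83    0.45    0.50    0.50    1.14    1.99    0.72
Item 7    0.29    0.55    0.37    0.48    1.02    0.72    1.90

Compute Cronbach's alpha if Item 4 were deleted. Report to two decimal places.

Remaining items: Item 1, Item 2, Item 3, Item 5, Item 6, Item 7 (k = 6).
ΣVar(i) = 0.71 + 0.67 + 1.08 + 1.82 + 1.99 + 1.90 = 8.17
σ²_T = 8.17 + 2 × 7.87 = 23.91
α (item deleted) = (6/5)·(1 − 8.17/23.91) = 0.79

α = 0.79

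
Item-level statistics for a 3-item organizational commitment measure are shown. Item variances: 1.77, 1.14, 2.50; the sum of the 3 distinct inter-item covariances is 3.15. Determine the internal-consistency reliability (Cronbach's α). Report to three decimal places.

ΣVar(i) = 1.77 + 1.14 + 2.50 = 5.41
Sum of distinct covariances = 3.15
Var(T) = ΣVar(i) + 2·Σcov = 5.41 + 2 × 3.15 = 11.71
α = (3/2)·(1 − 5.41/11.71) = 0.807

Cronbach's α = 0.807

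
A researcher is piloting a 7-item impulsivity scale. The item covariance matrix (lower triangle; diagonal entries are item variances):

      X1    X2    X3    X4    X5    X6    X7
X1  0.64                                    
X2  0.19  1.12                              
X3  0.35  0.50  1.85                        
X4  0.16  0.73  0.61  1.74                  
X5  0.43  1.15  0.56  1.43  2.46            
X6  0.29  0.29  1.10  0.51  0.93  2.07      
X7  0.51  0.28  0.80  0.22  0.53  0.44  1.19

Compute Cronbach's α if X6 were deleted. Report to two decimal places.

Cronbach's α = 0.78

Remaining items: X1, X2, X3, X4, X5, X7 (k = 6).
ΣVar(i) = 0.64 + 1.12 + 1.85 + 1.74 + 2.46 + 1.19 = 9.00
σ²_total = 9.00 + 2 × 8.45 = 25.90
α (item deleted) = (6/5)·(1 − 9.00/25.90) = 0.78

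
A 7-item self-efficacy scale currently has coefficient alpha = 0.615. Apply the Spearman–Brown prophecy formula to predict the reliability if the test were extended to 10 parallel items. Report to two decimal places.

Length factor m = 10/7 = 1.4286
α' = m·α / (1 + (m−1)·α)
   = 10/7 × 0.615 / (1 + (10/7 − 1) × 0.615)
   = 0.8786 / 1.2636 = 0.70

predicted reliability = 0.70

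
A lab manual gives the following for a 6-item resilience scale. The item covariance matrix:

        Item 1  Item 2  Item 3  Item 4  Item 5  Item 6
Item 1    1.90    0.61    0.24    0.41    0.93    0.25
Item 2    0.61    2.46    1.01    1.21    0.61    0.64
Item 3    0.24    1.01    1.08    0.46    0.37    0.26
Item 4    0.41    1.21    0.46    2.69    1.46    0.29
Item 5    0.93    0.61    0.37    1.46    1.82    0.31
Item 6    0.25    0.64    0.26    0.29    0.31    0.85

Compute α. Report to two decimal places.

Σσ²ᵢ = 1.90 + 2.46 + 1.08 + 2.69 + 1.82 + 0.85 = 10.80
Σ_{i<j} σ_ij = 9.06
Var(T) = 10.80 + 2 × 9.06 = 28.92
α = (k/(k−1))·(1 − Σσ²ᵢ/Var(T)) = (6/5)·(1 − 10.80/28.92) = 0.75

α = 0.75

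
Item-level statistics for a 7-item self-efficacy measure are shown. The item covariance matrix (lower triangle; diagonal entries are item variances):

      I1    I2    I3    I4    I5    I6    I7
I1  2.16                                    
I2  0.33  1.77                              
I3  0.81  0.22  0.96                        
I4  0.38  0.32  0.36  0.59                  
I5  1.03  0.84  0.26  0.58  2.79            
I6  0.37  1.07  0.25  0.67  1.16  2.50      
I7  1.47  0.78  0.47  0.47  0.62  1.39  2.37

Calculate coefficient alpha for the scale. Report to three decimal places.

coefficient alpha = 0.791

ΣVar(i) = 2.16 + 1.77 + 0.96 + 0.59 + 2.79 + 2.50 + 2.37 = 13.14
Sum of the distinct covariances = 13.85
total variance = 13.14 + 2 × 13.85 = 40.84
α = (k/(k−1))·(1 − ΣVar(i)/total variance) = (7/6)·(1 − 13.14/40.84) = 0.791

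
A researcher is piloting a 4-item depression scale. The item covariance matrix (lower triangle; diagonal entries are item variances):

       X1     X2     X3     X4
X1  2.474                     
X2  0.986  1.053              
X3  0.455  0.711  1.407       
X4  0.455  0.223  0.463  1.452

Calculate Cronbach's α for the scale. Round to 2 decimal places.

α = 0.68

ΣVar(i) = 2.474 + 1.053 + 1.407 + 1.452 = 6.386
Sum of the distinct covariances = 3.293
σ²_T = 6.386 + 2 × 3.293 = 12.972
α = (k/(k−1))·(1 − ΣVar(i)/σ²_T) = (4/3)·(1 − 6.386/12.972) = 0.68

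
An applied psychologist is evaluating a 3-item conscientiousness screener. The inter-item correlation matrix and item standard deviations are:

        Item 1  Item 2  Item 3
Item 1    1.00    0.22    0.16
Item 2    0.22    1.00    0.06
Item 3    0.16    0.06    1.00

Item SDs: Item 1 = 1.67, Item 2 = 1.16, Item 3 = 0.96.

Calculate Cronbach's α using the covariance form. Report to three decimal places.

Σσ²ᵢ = 1.67² + 1.16² + 0.96² = 5.0561
Covariances σ_ij = r_ij · s_i · s_j:
  σ(Item 1,Item 2) = 0.22 × 1.67 × 1.16 = 0.4262
  σ(Item 1,Item 3) = 0.16 × 1.67 × 0.96 = 0.2565
  σ(Item 2,Item 3) = 0.06 × 1.16 × 0.96 = 0.0668
σ²_T = Σσ²ᵢ + 2·Σσ_ij = 5.0561 + 2 × 0.7495 = 6.5551
α = (3/2)·(1 − 5.0561/6.5551) = 0.343

Cronbach's α = 0.343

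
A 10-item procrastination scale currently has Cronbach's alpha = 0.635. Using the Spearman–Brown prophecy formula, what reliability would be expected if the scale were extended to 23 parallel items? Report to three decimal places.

predicted reliability = 0.800

Length factor m = 23/10 = 2.3000
α' = m·α / (1 + (m−1)·α)
   = 23/10 × 0.635 / (1 + (23/10 − 1) × 0.635)
   = 1.4605 / 1.8255 = 0.800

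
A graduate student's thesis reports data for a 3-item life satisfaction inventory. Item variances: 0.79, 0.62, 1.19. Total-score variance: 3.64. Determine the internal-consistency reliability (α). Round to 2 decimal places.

sum of item variances = 0.79 + 0.62 + 1.19 = 2.60
α = (k/(k−1))·(1 − sum of item variances/σ²_total) = (3/2)·(1 − 2.60/3.64) = 0.43

α = 0.43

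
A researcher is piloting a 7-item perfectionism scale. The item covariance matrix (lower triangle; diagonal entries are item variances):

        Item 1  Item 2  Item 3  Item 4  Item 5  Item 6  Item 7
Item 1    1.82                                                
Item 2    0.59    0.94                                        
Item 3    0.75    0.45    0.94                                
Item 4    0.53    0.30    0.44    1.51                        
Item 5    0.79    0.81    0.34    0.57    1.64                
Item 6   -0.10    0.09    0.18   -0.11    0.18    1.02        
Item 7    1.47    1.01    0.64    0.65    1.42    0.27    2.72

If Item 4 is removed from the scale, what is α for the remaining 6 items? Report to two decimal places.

α = 0.79

Remaining items: Item 1, Item 2, Item 3, Item 5, Item 6, Item 7 (k = 6).
ΣVar(i) = 1.82 + 0.94 + 0.94 + 1.64 + 1.02 + 2.72 = 9.08
Var(T) = 9.08 + 2 × 8.89 = 26.86
α (item deleted) = (6/5)·(1 − 9.08/26.86) = 0.79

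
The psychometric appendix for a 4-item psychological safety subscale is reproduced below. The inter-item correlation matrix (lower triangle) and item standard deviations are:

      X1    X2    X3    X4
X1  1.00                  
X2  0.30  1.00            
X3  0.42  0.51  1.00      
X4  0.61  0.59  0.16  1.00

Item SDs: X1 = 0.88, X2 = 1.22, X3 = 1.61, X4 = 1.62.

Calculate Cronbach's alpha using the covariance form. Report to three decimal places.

Σσ²ᵢ = 0.88² + 1.22² + 1.61² + 1.62² = 7.4793
Covariances σ_ij = r_ij · s_i · s_j:
  σ(X1,X2) = 0.30 × 0.88 × 1.22 = 0.3221
  σ(X1,X3) = 0.42 × 0.88 × 1.61 = 0.5951
  σ(X1,X4) = 0.61 × 0.88 × 1.62 = 0.8696
  σ(X2,X3) = 0.51 × 1.22 × 1.61 = 1.0017
  σ(X2,X4) = 0.59 × 1.22 × 1.62 = 1.1661
  σ(X3,X4) = 0.16 × 1.61 × 1.62 = 0.4173
σ²_T = Σσ²ᵢ + 2·Σσ_ij = 7.4793 + 2 × 4.3719 = 16.2231
α = (4/3)·(1 − 7.4793/16.2231) = 0.719

α = 0.719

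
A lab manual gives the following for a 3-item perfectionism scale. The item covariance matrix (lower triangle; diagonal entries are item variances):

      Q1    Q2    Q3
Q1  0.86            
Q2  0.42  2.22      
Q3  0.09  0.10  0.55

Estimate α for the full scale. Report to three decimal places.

α = 0.377

ΣVar(i) = 0.86 + 2.22 + 0.55 = 3.63
Sum of the distinct covariances = 0.61
Var(T) = 3.63 + 2 × 0.61 = 4.85
α = (k/(k−1))·(1 − ΣVar(i)/Var(T)) = (3/2)·(1 − 3.63/4.85) = 0.377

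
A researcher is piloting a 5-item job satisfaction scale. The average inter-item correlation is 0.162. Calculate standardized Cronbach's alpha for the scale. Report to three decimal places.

α = 0.492

Standardized α = k·r̄ / (1 + (k−1)·r̄) = 5 × 0.162 / (1 + 4 × 0.162)
  = 0.8100 / 1.6480 = 0.492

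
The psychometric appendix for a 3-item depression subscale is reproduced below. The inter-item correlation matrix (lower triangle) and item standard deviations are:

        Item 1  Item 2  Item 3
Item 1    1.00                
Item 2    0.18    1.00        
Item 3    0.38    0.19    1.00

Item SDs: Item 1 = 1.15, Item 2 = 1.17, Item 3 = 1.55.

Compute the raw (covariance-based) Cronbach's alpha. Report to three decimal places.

Cronbach's alpha = 0.498

Σσ²ᵢ = 1.15² + 1.17² + 1.55² = 5.0939
Covariances σ_ij = r_ij · s_i · s_j:
  σ(Item 1,Item 2) = 0.18 × 1.15 × 1.17 = 0.2422
  σ(Item 1,Item 3) = 0.38 × 1.15 × 1.55 = 0.6773
  σ(Item 2,Item 3) = 0.19 × 1.17 × 1.55 = 0.3446
σ²_T = Σσ²ᵢ + 2·Σσ_ij = 5.0939 + 2 × 1.2641 = 7.6221
α = (3/2)·(1 − 5.0939/7.6221) = 0.498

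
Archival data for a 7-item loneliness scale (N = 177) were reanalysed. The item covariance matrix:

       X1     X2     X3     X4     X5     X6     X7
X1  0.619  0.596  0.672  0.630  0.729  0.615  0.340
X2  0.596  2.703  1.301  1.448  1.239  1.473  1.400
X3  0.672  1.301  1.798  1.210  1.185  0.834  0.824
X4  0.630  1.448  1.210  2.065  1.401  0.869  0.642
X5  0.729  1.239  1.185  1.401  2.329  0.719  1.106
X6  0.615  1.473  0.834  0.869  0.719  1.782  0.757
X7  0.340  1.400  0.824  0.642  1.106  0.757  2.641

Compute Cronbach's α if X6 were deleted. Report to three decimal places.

Remaining items: X1, X2, X3, X4, X5, X7 (k = 6).
sum of item variances = 0.619 + 2.703 + 1.798 + 2.065 + 2.329 + 2.641 = 12.155
Var(T) = 12.155 + 2 × 14.723 = 41.601
α (item deleted) = (6/5)·(1 − 12.155/41.601) = 0.849

α = 0.849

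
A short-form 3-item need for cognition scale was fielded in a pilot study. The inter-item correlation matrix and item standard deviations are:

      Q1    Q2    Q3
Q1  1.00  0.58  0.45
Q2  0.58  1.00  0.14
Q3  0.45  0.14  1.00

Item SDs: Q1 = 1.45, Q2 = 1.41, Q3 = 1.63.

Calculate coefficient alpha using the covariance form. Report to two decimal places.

Σσ²ᵢ = 1.45² + 1.41² + 1.63² = 6.7475
Covariances σ_ij = r_ij · s_i · s_j:
  σ(Q1,Q2) = 0.58 × 1.45 × 1.41 = 1.1858
  σ(Q1,Q3) = 0.45 × 1.45 × 1.63 = 1.0636
  σ(Q2,Q3) = 0.14 × 1.41 × 1.63 = 0.3218
σ²_T = Σσ²ᵢ + 2·Σσ_ij = 6.7475 + 2 × 2.5712 = 11.8899
α = (3/2)·(1 − 6.7475/11.8899) = 0.65

α = 0.65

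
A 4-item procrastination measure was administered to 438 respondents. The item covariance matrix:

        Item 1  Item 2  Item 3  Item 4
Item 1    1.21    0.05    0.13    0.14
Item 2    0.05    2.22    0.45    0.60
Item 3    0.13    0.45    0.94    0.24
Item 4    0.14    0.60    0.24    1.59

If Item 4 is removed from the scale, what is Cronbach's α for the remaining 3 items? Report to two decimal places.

Remaining items: Item 1, Item 2, Item 3 (k = 3).
ΣVar(i) = 1.21 + 2.22 + 0.94 = 4.37
Var(T) = 4.37 + 2 × 0.63 = 5.63
α (item deleted) = (3/2)·(1 − 4.37/5.63) = 0.34

Cronbach's α = 0.34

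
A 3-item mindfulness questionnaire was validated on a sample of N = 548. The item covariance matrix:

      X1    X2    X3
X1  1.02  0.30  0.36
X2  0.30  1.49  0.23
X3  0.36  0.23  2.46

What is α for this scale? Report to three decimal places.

α = 0.396

Σσᵢ² = 1.02 + 1.49 + 2.46 = 4.97
Sum of off-diagonal covariances = 0.89
Var(T) = 4.97 + 2 × 0.89 = 6.75
α = (k/(k−1))·(1 − Σσᵢ²/Var(T)) = (3/2)·(1 − 4.97/6.75) = 0.396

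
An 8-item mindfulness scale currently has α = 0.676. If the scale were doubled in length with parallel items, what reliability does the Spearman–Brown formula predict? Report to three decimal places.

Length factor m = 2
α' = m·α / (1 + (m−1)·α)
   = 2 × 0.676 / (1 + (2 − 1) × 0.676)
   = 1.3520 / 1.6760 = 0.807

predicted reliability = 0.807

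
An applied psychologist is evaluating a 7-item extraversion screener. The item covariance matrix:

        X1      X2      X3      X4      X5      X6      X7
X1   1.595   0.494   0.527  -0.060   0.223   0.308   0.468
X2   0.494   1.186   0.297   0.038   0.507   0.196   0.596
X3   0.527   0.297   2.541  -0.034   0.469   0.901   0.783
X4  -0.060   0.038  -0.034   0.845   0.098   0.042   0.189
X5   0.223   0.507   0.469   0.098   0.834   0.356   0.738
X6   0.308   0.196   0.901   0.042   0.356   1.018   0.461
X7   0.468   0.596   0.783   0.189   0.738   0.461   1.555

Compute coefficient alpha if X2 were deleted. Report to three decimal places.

coefficient alpha = 0.679

Remaining items: X1, X3, X4, X5, X6, X7 (k = 6).
ΣVar(i) = 1.595 + 2.541 + 0.845 + 0.834 + 1.018 + 1.555 = 8.388
σ²_total = 8.388 + 2 × 5.469 = 19.326
α (item deleted) = (6/5)·(1 − 8.388/19.326) = 0.679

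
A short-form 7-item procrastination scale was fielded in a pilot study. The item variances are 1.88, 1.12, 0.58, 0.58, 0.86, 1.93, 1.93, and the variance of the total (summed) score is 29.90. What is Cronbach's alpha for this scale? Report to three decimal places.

α = 0.820

Σσ²ᵢ = 1.88 + 1.12 + 0.58 + 0.58 + 0.86 + 1.93 + 1.93 = 8.88
α = (k/(k−1))·(1 − Σσ²ᵢ/Var(T)) = (7/6)·(1 − 8.88/29.90) = 0.820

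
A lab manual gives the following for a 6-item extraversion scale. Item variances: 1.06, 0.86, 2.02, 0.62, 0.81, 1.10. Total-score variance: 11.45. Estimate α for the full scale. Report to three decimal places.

Σσᵢ² = 1.06 + 0.86 + 2.02 + 0.62 + 0.81 + 1.10 = 6.47
α = (k/(k−1))·(1 − Σσᵢ²/σ²_total) = (6/5)·(1 − 6.47/11.45) = 0.522

α = 0.522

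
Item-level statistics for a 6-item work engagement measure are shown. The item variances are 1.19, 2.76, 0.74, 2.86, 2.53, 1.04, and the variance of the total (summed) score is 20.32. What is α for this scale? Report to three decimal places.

α = 0.543

sum of item variances = 1.19 + 2.76 + 0.74 + 2.86 + 2.53 + 1.04 = 11.12
α = (k/(k−1))·(1 − sum of item variances/Var(T)) = (6/5)·(1 − 11.12/20.32) = 0.543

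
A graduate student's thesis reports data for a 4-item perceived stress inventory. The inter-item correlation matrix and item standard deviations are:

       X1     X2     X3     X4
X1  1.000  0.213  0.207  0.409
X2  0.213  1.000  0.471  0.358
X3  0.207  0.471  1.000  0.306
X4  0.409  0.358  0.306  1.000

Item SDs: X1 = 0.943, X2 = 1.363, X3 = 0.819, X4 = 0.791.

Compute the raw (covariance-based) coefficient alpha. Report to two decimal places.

coefficient alpha = 0.64

Σσ²ᵢ = 0.943² + 1.363² + 0.819² + 0.791² = 4.0435
Covariances σ_ij = r_ij · s_i · s_j:
  σ(X1,X2) = 0.213 × 0.943 × 1.363 = 0.2738
  σ(X1,X3) = 0.207 × 0.943 × 0.819 = 0.1599
  σ(X1,X4) = 0.409 × 0.943 × 0.791 = 0.3051
  σ(X2,X3) = 0.471 × 1.363 × 0.819 = 0.5258
  σ(X2,X4) = 0.358 × 1.363 × 0.791 = 0.3860
  σ(X3,X4) = 0.306 × 0.819 × 0.791 = 0.1982
σ²_T = Σσ²ᵢ + 2·Σσ_ij = 4.0435 + 2 × 1.8488 = 7.7411
α = (4/3)·(1 − 4.0435/7.7411) = 0.64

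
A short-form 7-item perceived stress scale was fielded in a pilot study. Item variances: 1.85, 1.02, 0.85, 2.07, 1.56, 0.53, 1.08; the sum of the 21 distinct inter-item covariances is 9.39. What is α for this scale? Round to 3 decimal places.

Σσᵢ² = 1.85 + 1.02 + 0.85 + 2.07 + 1.56 + 0.53 + 1.08 = 8.96
Sum of distinct covariances = 9.39
total variance = Σσᵢ² + 2·Σcov = 8.96 + 2 × 9.39 = 27.74
α = (7/6)·(1 − 8.96/27.74) = 0.790

α = 0.790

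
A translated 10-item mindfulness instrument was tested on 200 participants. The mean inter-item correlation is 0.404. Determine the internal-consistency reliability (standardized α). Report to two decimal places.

α = 0.87

Standardized α = k·r̄ / (1 + (k−1)·r̄) = 10 × 0.404 / (1 + 9 × 0.404)
  = 4.0400 / 4.6360 = 0.87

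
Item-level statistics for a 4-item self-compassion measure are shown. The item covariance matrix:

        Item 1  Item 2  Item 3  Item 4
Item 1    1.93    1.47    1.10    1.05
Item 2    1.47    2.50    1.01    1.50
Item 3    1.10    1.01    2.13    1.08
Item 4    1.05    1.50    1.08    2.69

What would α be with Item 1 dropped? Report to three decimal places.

α = 0.743

Remaining items: Item 2, Item 3, Item 4 (k = 3).
ΣVar(i) = 2.50 + 2.13 + 2.69 = 7.32
total variance = 7.32 + 2 × 3.59 = 14.50
α (item deleted) = (3/2)·(1 − 7.32/14.50) = 0.743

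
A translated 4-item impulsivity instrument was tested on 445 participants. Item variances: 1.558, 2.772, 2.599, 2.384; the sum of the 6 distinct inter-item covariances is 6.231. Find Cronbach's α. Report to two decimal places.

ΣVar(i) = 1.558 + 2.772 + 2.599 + 2.384 = 9.313
Sum of distinct covariances = 6.231
Var(T) = ΣVar(i) + 2·Σcov = 9.313 + 2 × 6.231 = 21.775
α = (4/3)·(1 − 9.313/21.775) = 0.76

α = 0.76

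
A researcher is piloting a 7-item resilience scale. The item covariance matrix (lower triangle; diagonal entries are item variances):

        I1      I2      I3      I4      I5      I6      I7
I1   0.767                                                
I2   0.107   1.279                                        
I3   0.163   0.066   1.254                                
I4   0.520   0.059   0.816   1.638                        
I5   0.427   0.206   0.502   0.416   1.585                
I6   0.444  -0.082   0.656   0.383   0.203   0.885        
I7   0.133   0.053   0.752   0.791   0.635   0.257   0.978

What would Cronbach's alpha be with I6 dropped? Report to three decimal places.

α = 0.721

Remaining items: I1, I2, I3, I4, I5, I7 (k = 6).
ΣVar(i) = 0.767 + 1.279 + 1.254 + 1.638 + 1.585 + 0.978 = 7.501
Var(T) = 7.501 + 2 × 5.646 = 18.793
α (item deleted) = (6/5)·(1 − 7.501/18.793) = 0.721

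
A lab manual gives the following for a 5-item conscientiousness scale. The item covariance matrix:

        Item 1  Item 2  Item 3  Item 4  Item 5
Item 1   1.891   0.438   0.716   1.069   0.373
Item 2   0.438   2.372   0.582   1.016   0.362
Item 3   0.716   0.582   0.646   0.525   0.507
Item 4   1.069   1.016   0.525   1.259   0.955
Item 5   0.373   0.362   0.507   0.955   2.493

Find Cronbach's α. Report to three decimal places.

Cronbach's α = 0.752

ΣVar(i) = 1.891 + 2.372 + 0.646 + 1.259 + 2.493 = 8.661
Sum of off-diagonal covariances = 6.543
Var(T) = 8.661 + 2 × 6.543 = 21.747
α = (k/(k−1))·(1 − ΣVar(i)/Var(T)) = (5/4)·(1 − 8.661/21.747) = 0.752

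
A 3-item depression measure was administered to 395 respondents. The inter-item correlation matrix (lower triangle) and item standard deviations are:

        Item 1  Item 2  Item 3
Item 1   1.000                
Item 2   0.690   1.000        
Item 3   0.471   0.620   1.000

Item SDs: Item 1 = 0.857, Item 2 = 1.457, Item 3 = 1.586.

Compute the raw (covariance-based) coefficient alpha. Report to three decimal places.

α = 0.783

Σσ²ᵢ = 0.857² + 1.457² + 1.586² = 5.3727
Covariances σ_ij = r_ij · s_i · s_j:
  σ(Item 1,Item 2) = 0.690 × 0.857 × 1.457 = 0.8616
  σ(Item 1,Item 3) = 0.471 × 0.857 × 1.586 = 0.6402
  σ(Item 2,Item 3) = 0.620 × 1.457 × 1.586 = 1.4327
σ²_T = Σσ²ᵢ + 2·Σσ_ij = 5.3727 + 2 × 2.9345 = 11.2417
α = (3/2)·(1 − 5.3727/11.2417) = 0.783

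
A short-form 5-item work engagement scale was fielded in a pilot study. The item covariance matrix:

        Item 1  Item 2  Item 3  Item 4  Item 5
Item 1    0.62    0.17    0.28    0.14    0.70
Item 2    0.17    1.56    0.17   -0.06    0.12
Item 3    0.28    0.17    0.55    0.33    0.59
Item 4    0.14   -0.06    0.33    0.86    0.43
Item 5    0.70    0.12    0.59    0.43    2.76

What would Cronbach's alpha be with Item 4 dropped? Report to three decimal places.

α = 0.567

Remaining items: Item 1, Item 2, Item 3, Item 5 (k = 4).
ΣVar(i) = 0.62 + 1.56 + 0.55 + 2.76 = 5.49
total variance = 5.49 + 2 × 2.03 = 9.55
α (item deleted) = (4/3)·(1 − 5.49/9.55) = 0.567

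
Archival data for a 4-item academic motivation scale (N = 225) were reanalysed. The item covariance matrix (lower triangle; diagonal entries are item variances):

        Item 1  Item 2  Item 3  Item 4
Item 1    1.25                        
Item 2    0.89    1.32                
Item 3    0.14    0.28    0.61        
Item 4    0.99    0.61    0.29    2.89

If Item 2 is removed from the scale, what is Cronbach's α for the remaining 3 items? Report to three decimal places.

α = 0.561

Remaining items: Item 1, Item 3, Item 4 (k = 3).
Σσᵢ² = 1.25 + 0.61 + 2.89 = 4.75
total variance = 4.75 + 2 × 1.42 = 7.59
α (item deleted) = (3/2)·(1 − 4.75/7.59) = 0.561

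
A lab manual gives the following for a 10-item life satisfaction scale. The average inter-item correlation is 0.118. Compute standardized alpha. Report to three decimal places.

Standardized α = k·r̄ / (1 + (k−1)·r̄) = 10 × 0.118 / (1 + 9 × 0.118)
  = 1.1800 / 2.0620 = 0.572

α = 0.572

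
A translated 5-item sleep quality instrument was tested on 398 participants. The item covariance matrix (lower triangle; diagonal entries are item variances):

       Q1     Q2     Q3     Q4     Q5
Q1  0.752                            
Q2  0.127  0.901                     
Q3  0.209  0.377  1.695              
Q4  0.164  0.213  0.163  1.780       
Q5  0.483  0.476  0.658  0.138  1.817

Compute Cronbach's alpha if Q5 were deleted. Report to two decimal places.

Remaining items: Q1, Q2, Q3, Q4 (k = 4).
Σσ²ᵢ = 0.752 + 0.901 + 1.695 + 1.780 = 5.128
σ²_T = 5.128 + 2 × 1.253 = 7.634
α (item deleted) = (4/3)·(1 − 5.128/7.634) = 0.44

Cronbach's alpha = 0.44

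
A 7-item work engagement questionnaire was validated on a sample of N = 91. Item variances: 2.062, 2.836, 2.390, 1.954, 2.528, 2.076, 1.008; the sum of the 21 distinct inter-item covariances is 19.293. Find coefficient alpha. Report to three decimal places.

Σσᵢ² = 2.062 + 2.836 + 2.390 + 1.954 + 2.528 + 2.076 + 1.008 = 14.854
Sum of distinct covariances = 19.293
total variance = Σσᵢ² + 2·Σcov = 14.854 + 2 × 19.293 = 53.440
α = (7/6)·(1 − 14.854/53.440) = 0.842

coefficient alpha = 0.842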